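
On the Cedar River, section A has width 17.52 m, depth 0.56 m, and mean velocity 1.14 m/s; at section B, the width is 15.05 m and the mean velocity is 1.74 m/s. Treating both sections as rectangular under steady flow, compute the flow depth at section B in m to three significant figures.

Q = A₁V₁ = (17.52×0.56) × 1.14 = 11.18 m³/s
d₂ = Q/(b₂ V₂) = 11.18/(15.05×1.74) = 0.4271 m

0.427 m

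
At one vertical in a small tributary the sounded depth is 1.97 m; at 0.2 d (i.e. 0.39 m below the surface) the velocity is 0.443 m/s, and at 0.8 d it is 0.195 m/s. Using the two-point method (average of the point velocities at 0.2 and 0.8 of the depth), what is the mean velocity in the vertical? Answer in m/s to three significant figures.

0.319 m/s

v̄ = (0.443 + 0.195) / 2 = 0.3190 m/s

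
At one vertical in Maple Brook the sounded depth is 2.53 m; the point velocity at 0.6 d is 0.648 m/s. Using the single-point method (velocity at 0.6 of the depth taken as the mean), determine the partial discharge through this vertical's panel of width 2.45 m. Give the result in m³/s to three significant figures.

4.02 m³/s

v̄ = v₀.₆ = 0.648 m/s
q = v̄ × d × w = 0.6480 × 2.53 × 2.45 = 4.017 m³/s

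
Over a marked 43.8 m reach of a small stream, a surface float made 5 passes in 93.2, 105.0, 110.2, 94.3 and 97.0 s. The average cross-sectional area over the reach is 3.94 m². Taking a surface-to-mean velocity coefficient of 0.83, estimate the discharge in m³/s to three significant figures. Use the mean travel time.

t̄ = (93.2 + 105.0 + 110.2 + 94.3 + 97.0) / 5 = 99.94 s
v_surface = L / t̄ = 43.8 / 99.94 = 0.4383 m/s
v_mean = 0.83 × 0.4383 = 0.3638 m/s
Q = A × v_mean = 3.94 × 0.3638 = 1.433 m³/s

1.43 m³/s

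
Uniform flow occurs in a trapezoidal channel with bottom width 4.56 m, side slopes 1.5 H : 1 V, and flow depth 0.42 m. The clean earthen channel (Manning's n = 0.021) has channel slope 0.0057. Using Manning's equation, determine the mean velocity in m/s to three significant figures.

A = (b + z·y)·y = (4.56 + 1.5×0.42)×0.42 = 2.180 m²
P = b + 2y√(1+z²) = 4.56 + 2×0.42×√(1+1.5²) = 6.074 m
R = A/P = 2.180/6.074 = 0.3589 m
Q = (1/n)·A·R^(2/3)·S^(1/2) = (1/0.021) × 2.180 × 0.3589^(2/3) × 0.0057^(1/2) = 3.957 m³/s
V = Q/A = 3.957/2.180 = 1.816 m/s

1.82 m/s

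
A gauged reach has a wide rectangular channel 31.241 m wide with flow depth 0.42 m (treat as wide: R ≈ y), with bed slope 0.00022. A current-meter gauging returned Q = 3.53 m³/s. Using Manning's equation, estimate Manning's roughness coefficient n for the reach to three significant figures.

0.0309

A = b·y = 31.241 × 0.42 = 13.12 m²
Wide channel: R ≈ y = 0.42 m
n = (1/Q)·A·R^(2/3)·S^(1/2) = (1/3.53) × 13.12 × 0.5608 × 0.01483 = 0.03092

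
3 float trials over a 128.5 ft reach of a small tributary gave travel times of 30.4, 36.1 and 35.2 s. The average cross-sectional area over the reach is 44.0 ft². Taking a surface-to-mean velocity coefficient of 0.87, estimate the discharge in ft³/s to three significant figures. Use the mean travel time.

145 ft³/s

t̄ = (30.4 + 36.1 + 35.2) / 3 = 33.9 s
v_surface = L / t̄ = 128.5 / 33.9 = 3.791 ft/s
v_mean = 0.87 × 3.791 = 3.298 ft/s
Q = A × v_mean = 44.0 × 3.298 = 145.1 ft³/s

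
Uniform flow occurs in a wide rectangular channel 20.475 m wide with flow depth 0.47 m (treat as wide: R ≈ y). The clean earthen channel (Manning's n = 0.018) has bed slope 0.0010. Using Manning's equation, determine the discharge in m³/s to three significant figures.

10.2 m³/s

A = b·y = 20.475 × 0.47 = 9.623 m²
Wide channel: R ≈ y = 0.47 m
Q = (1/n)·A·R^(2/3)·S^(1/2) = (1/0.018) × 9.623 × 0.4700^(2/3) × 0.0010^(1/2) = 10.22 m³/s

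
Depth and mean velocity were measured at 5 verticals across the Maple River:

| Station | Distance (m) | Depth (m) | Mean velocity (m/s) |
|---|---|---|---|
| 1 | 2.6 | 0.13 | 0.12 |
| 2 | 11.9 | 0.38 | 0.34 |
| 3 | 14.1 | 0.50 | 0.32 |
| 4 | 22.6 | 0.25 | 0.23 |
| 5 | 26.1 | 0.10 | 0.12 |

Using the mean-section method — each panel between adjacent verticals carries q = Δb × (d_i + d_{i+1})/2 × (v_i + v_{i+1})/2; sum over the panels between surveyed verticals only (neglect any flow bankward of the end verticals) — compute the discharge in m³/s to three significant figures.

1.85 m³/s

Panel 1-2: Δb = 9.3 m, d̄ = (0.13+0.38)/2 = 0.255, v̄ = (0.12+0.34)/2 = 0.23 → q = 9.3×0.255×0.23 = 0.5454 m³/s
Panel 2-3: Δb = 2.2 m, d̄ = (0.38+0.50)/2 = 0.44, v̄ = (0.34+0.32)/2 = 0.33 → q = 2.2×0.44×0.33 = 0.3194 m³/s
Panel 3-4: Δb = 8.5 m, d̄ = (0.50+0.25)/2 = 0.375, v̄ = (0.32+0.23)/2 = 0.275 → q = 8.5×0.375×0.275 = 0.8766 m³/s
Panel 4-5: Δb = 3.5 m, d̄ = (0.25+0.10)/2 = 0.175, v̄ = (0.23+0.12)/2 = 0.175 → q = 3.5×0.175×0.175 = 0.1072 m³/s
Q = Σ q = 1.849 m³/s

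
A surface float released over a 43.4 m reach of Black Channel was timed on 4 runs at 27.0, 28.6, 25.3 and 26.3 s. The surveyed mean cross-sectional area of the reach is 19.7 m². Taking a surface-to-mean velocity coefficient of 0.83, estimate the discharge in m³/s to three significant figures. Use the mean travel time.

26.5 m³/s

t̄ = (27.0 + 28.6 + 25.3 + 26.3) / 4 = 26.8 s
v_surface = L / t̄ = 43.4 / 26.8 = 1.619 m/s
v_mean = 0.83 × 1.619 = 1.344 m/s
Q = A × v_mean = 19.7 × 1.344 = 26.48 m³/s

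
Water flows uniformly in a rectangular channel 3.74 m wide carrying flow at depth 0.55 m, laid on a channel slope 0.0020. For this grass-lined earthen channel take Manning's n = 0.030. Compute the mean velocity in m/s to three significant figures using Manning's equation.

0.843 m/s

A = b·y = 3.74 × 0.55 = 2.057 m²
P = b + 2y = 3.74 + 2×0.55 = 4.840 m
R = A/P = 2.057/4.840 = 0.4250 m
Q = (1/n)·A·R^(2/3)·S^(1/2) = (1/0.030) × 2.057 × 0.4250^(2/3) × 0.0020^(1/2) = 1.733 m³/s
V = Q/A = 1.733/2.057 = 0.8427 m/s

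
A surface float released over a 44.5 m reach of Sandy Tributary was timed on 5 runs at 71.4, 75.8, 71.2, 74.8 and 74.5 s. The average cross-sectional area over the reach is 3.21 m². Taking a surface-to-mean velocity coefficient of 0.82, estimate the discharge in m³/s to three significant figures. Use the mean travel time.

t̄ = (71.4 + 75.8 + 71.2 + 74.8 + 74.5) / 5 = 73.54 s
v_surface = L / t̄ = 44.5 / 73.54 = 0.6051 m/s
v_mean = 0.82 × 0.6051 = 0.4962 m/s
Q = A × v_mean = 3.21 × 0.4962 = 1.593 m³/s

1.59 m³/s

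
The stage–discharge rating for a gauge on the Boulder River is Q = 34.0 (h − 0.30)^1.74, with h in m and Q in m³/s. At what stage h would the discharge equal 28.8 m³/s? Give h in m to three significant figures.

h − h₀ = (Q/C)^(1/b) = (28.8/34.0)^(1/1.74) = 0.9090 m
h = 0.30 + 0.9090 = 1.209 m

1.21 m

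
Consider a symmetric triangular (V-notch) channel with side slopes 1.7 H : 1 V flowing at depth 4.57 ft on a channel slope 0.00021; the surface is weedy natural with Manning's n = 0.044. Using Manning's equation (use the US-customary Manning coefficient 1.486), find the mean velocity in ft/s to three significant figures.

0.769 ft/s

A = z·y² = 1.7×4.57² = 35.50 ft²
P = 2y√(1+z²) = 2×4.57×√(1+1.7²) = 18.03 ft
R = A/P = 35.50/18.03 = 1.970 ft
Q = (1.486/n)·A·R^(2/3)·S^(1/2) = (1.486/0.044) × 35.50 × 1.970^(2/3) × 0.00021^(1/2) = 27.30 ft³/s
V = Q/A = 27.30/35.50 = 0.7690 ft/s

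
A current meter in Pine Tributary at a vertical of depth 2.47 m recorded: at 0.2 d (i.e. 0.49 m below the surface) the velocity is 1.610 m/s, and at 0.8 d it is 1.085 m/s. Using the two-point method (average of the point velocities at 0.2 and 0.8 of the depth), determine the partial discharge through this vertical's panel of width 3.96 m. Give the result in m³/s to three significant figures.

13.2 m³/s

v̄ = (1.610 + 1.085) / 2 = 1.348 m/s
q = v̄ × d × w = 1.348 × 2.47 × 3.96 = 13.18 m³/s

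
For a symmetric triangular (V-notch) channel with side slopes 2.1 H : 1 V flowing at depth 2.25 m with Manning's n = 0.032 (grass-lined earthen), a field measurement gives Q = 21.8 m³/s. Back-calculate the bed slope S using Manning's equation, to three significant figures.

A = z·y² = 2.1×2.25² = 10.63 m²
P = 2y√(1+z²) = 2×2.25×√(1+2.1²) = 10.47 m
R = A/P = 10.63/10.47 = 1.016 m
S = (Q·n / (1·A·R^(2/3)))² = (21.8×0.032 / (1×10.63×1.010))² = 0.004217

0.00422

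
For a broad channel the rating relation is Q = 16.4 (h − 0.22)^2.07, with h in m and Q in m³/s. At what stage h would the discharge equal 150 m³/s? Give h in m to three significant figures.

h − h₀ = (Q/C)^(1/b) = (150/16.4)^(1/2.07) = 2.913 m
h = 0.22 + 2.913 = 3.133 m

3.13 m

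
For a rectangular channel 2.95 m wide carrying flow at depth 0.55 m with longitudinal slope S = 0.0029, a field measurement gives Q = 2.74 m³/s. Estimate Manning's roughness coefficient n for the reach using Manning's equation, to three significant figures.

A = b·y = 2.95 × 0.55 = 1.623 m²
P = b + 2y = 2.95 + 2×0.55 = 4.050 m
R = A/P = 1.623/4.050 = 0.4006 m
n = (1/Q)·A·R^(2/3)·S^(1/2) = (1/2.74) × 1.623 × 0.5434 × 0.05385 = 0.01733

0.0173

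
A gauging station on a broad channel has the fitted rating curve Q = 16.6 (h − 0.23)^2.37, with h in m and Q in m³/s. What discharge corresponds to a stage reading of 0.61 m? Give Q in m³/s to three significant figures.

Q = 16.6 × (0.61 − 0.23)^2.37 = 16.6 × 0.38^2.37 = 1.676 m³/s

1.68 m³/s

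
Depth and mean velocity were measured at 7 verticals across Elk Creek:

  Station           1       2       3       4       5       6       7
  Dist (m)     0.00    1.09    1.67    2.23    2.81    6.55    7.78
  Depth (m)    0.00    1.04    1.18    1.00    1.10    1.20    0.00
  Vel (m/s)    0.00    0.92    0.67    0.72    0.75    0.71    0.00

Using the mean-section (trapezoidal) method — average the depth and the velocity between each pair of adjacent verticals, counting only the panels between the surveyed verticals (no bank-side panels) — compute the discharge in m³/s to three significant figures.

5.05 m³/s

Panel 1-2: Δb = 1.09 m, d̄ = (0.00+1.04)/2 = 0.52, v̄ = (0.00+0.92)/2 = 0.46 → q = 1.09×0.52×0.46 = 0.2607 m³/s
Panel 2-3: Δb = 0.58 m, d̄ = (1.04+1.18)/2 = 1.11, v̄ = (0.92+0.67)/2 = 0.795 → q = 0.58×1.11×0.795 = 0.5118 m³/s
Panel 3-4: Δb = 0.56 m, d̄ = (1.18+1.00)/2 = 1.09, v̄ = (0.67+0.72)/2 = 0.695 → q = 0.56×1.09×0.695 = 0.4242 m³/s
Panel 4-5: Δb = 0.58 m, d̄ = (1.00+1.10)/2 = 1.05, v̄ = (0.72+0.75)/2 = 0.735 → q = 0.58×1.05×0.735 = 0.4476 m³/s
Panel 5-6: Δb = 3.74 m, d̄ = (1.10+1.20)/2 = 1.15, v̄ = (0.75+0.71)/2 = 0.73 → q = 3.74×1.15×0.73 = 3.140 m³/s
Panel 6-7: Δb = 1.23 m, d̄ = (1.20+0.00)/2 = 0.6, v̄ = (0.71+0.00)/2 = 0.355 → q = 1.23×0.6×0.355 = 0.2620 m³/s
Q = Σ q = 5.046 m³/s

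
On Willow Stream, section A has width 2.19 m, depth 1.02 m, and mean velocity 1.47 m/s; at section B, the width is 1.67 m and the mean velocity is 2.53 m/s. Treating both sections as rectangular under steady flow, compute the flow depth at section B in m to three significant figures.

Q = A₁V₁ = (2.19×1.02) × 1.47 = 3.284 m³/s
d₂ = Q/(b₂ V₂) = 3.284/(1.67×2.53) = 0.7772 m

0.777 m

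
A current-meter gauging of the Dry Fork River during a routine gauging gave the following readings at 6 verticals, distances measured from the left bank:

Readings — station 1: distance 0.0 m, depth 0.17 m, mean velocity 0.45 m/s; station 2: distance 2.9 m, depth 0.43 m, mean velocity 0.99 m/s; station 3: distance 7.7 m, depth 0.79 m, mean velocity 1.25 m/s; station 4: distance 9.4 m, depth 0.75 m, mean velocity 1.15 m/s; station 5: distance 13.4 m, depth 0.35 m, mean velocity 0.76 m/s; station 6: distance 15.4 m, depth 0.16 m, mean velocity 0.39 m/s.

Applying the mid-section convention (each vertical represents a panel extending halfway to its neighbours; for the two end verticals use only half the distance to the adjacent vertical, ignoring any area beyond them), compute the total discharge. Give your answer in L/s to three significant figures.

8280 L/s

w_1 = (2.9 − 0.0)/2 = 1.45 m; q_1 = 0.45 × 0.17 × 1.45 = 0.1109 m³/s
w_2 = (7.7 − 0.0)/2 = 3.85 m; q_2 = 0.99 × 0.43 × 3.85 = 1.639 m³/s
w_3 = (9.4 − 2.9)/2 = 3.25 m; q_3 = 1.25 × 0.79 × 3.25 = 3.209 m³/s
w_4 = (13.4 − 7.7)/2 = 2.85 m; q_4 = 1.15 × 0.75 × 2.85 = 2.458 m³/s
w_5 = (15.4 − 9.4)/2 = 3 m; q_5 = 0.76 × 0.35 × 3 = 0.7980 m³/s
w_6 = (15.4 − 13.4)/2 = 1 m; q_6 = 0.39 × 0.16 × 1 = 0.06240 m³/s
Q = Σ qᵢ = 8.278 m³/s
= 8.278 × 1000 = 8278 L/s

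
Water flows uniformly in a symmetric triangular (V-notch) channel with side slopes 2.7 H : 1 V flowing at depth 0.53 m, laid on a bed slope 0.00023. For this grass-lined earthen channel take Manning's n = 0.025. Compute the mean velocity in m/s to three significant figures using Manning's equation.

A = z·y² = 2.7×0.53² = 0.7584 m²
P = 2y√(1+z²) = 2×0.53×√(1+2.7²) = 3.052 m
R = A/P = 0.7584/3.052 = 0.2485 m
Q = (1/n)·A·R^(2/3)·S^(1/2) = (1/0.025) × 0.7584 × 0.2485^(2/3) × 0.00023^(1/2) = 0.1819 m³/s
V = Q/A = 0.1819/0.7584 = 0.2398 m/s

0.240 m/s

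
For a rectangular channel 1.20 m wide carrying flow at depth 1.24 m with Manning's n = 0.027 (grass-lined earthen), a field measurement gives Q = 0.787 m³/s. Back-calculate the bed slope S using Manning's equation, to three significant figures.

A = b·y = 1.20 × 1.24 = 1.488 m²
P = b + 2y = 1.20 + 2×1.24 = 3.680 m
R = A/P = 1.488/3.680 = 0.4043 m
S = (Q·n / (1·A·R^(2/3)))² = (0.787×0.027 / (1×1.488×0.5468))² = 0.0006820

0.000682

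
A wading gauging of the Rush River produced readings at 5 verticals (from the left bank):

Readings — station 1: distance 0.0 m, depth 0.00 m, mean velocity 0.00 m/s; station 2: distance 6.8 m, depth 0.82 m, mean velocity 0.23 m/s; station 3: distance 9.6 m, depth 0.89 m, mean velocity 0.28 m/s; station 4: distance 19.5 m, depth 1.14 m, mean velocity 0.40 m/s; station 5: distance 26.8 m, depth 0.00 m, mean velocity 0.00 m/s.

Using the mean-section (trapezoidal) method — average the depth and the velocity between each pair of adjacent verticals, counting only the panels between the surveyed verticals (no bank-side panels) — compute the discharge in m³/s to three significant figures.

5.18 m³/s

Panel 1-2: Δb = 6.8 m, d̄ = (0.00+0.82)/2 = 0.41, v̄ = (0.00+0.23)/2 = 0.115 → q = 6.8×0.41×0.115 = 0.3206 m³/s
Panel 2-3: Δb = 2.8 m, d̄ = (0.82+0.89)/2 = 0.855, v̄ = (0.23+0.28)/2 = 0.255 → q = 2.8×0.855×0.255 = 0.6105 m³/s
Panel 3-4: Δb = 9.9 m, d̄ = (0.89+1.14)/2 = 1.015, v̄ = (0.28+0.40)/2 = 0.34 → q = 9.9×1.015×0.34 = 3.416 m³/s
Panel 4-5: Δb = 7.3 m, d̄ = (1.14+0.00)/2 = 0.57, v̄ = (0.40+0.00)/2 = 0.2 → q = 7.3×0.57×0.2 = 0.8322 m³/s
Q = Σ q = 5.180 m³/s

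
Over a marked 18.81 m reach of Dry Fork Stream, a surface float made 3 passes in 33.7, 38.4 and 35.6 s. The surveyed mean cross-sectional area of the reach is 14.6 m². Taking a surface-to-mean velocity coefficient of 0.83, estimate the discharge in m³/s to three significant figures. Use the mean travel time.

6.35 m³/s

t̄ = (33.7 + 38.4 + 35.6) / 3 = 35.9 s
v_surface = L / t̄ = 18.81 / 35.9 = 0.5240 m/s
v_mean = 0.83 × 0.5240 = 0.4349 m/s
Q = A × v_mean = 14.6 × 0.4349 = 6.349 m³/s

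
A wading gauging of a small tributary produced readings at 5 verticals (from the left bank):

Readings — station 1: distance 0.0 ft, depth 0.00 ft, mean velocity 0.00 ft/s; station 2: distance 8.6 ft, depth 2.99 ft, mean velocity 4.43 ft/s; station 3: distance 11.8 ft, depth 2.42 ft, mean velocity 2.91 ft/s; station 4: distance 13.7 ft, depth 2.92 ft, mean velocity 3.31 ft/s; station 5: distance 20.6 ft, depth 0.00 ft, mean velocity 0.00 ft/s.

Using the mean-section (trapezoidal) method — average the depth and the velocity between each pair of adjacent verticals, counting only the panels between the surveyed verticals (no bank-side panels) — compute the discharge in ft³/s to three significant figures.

Panel 1-2: Δb = 8.6 ft, d̄ = (0.00+2.99)/2 = 1.495, v̄ = (0.00+4.43)/2 = 2.215 → q = 8.6×1.495×2.215 = 28.48 ft³/s
Panel 2-3: Δb = 3.2 ft, d̄ = (2.99+2.42)/2 = 2.705, v̄ = (4.43+2.91)/2 = 3.67 → q = 3.2×2.705×3.67 = 31.77 ft³/s
Panel 3-4: Δb = 1.9 ft, d̄ = (2.42+2.92)/2 = 2.67, v̄ = (2.91+3.31)/2 = 3.11 → q = 1.9×2.67×3.11 = 15.78 ft³/s
Panel 4-5: Δb = 6.9 ft, d̄ = (2.92+0.00)/2 = 1.46, v̄ = (3.31+0.00)/2 = 1.655 → q = 6.9×1.46×1.655 = 16.67 ft³/s
Q = Σ q = 92.70 ft³/s

92.7 ft³/s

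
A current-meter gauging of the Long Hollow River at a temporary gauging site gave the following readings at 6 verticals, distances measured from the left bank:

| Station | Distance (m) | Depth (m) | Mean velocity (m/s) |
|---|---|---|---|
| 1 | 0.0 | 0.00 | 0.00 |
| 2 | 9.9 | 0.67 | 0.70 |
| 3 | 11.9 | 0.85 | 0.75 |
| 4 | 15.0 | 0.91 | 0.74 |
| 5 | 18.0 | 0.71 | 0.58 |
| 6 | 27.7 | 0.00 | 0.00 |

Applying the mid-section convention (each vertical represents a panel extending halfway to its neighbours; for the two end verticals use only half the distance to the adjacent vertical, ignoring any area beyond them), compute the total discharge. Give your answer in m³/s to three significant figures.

w_2 = (11.9 − 0.0)/2 = 5.95 m; q_2 = 0.70 × 0.67 × 5.95 = 2.791 m³/s
w_3 = (15.0 − 9.9)/2 = 2.55 m; q_3 = 0.75 × 0.85 × 2.55 = 1.626 m³/s
w_4 = (18.0 − 11.9)/2 = 3.05 m; q_4 = 0.74 × 0.91 × 3.05 = 2.054 m³/s
w_5 = (27.7 − 15.0)/2 = 6.35 m; q_5 = 0.58 × 0.71 × 6.35 = 2.615 m³/s
Stations 1, 6 contribute zero (depth or velocity is 0).
Q = Σ qᵢ = 9.085 m³/s

9.08 m³/s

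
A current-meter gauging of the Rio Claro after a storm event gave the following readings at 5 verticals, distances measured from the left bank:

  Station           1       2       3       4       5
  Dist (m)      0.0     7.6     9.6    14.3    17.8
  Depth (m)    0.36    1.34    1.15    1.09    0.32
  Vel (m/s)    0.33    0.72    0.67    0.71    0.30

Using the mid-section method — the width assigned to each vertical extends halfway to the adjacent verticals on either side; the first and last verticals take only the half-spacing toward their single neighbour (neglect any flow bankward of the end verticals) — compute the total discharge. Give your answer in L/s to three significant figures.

11000 L/s

w_1 = (7.6 − 0.0)/2 = 3.8 m; q_1 = 0.33 × 0.36 × 3.8 = 0.4514 m³/s
w_2 = (9.6 − 0.0)/2 = 4.8 m; q_2 = 0.72 × 1.34 × 4.8 = 4.631 m³/s
w_3 = (14.3 − 7.6)/2 = 3.35 m; q_3 = 0.67 × 1.15 × 3.35 = 2.581 m³/s
w_4 = (17.8 − 9.6)/2 = 4.1 m; q_4 = 0.71 × 1.09 × 4.1 = 3.173 m³/s
w_5 = (17.8 − 14.3)/2 = 1.75 m; q_5 = 0.30 × 0.32 × 1.75 = 0.1680 m³/s
Q = Σ qᵢ = 11.00 m³/s
= 11.00 × 1000 = 11000 L/s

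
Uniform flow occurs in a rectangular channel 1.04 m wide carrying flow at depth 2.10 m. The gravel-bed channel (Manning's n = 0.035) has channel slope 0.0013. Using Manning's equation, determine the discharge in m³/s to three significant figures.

A = b·y = 1.04 × 2.10 = 2.184 m²
P = b + 2y = 1.04 + 2×2.10 = 5.240 m
R = A/P = 2.184/5.240 = 0.4168 m
Q = (1/n)·A·R^(2/3)·S^(1/2) = (1/0.035) × 2.184 × 0.4168^(2/3) × 0.0013^(1/2) = 1.255 m³/s

1.26 m³/s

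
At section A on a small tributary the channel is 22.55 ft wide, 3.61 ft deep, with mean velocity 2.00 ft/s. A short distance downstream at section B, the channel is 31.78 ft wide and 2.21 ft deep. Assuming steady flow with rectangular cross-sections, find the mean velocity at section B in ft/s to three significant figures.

2.32 ft/s

Q = A₁V₁ = (22.55×3.61) × 2.00 = 162.8 ft³/s
A₂ = 31.78 × 2.21 = 70.23 ft²
V₂ = Q/A₂ = 162.8/70.23 = 2.318 ft/s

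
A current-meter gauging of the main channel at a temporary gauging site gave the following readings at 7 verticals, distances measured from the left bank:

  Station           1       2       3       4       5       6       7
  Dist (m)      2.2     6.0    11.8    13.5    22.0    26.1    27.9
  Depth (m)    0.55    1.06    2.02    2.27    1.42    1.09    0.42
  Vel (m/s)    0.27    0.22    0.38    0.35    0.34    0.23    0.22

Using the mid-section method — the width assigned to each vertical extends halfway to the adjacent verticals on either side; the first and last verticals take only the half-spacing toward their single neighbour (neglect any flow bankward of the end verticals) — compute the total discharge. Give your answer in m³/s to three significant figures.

12.2 m³/s

w_1 = (6.0 − 2.2)/2 = 1.9 m; q_1 = 0.27 × 0.55 × 1.9 = 0.2822 m³/s
w_2 = (11.8 − 2.2)/2 = 4.8 m; q_2 = 0.22 × 1.06 × 4.8 = 1.119 m³/s
w_3 = (13.5 − 6.0)/2 = 3.75 m; q_3 = 0.38 × 2.02 × 3.75 = 2.879 m³/s
w_4 = (22.0 − 11.8)/2 = 5.1 m; q_4 = 0.35 × 2.27 × 5.1 = 4.052 m³/s
w_5 = (26.1 − 13.5)/2 = 6.3 m; q_5 = 0.34 × 1.42 × 6.3 = 3.042 m³/s
w_6 = (27.9 − 22.0)/2 = 2.95 m; q_6 = 0.23 × 1.09 × 2.95 = 0.7396 m³/s
w_7 = (27.9 − 26.1)/2 = 0.9 m; q_7 = 0.22 × 0.42 × 0.9 = 0.08316 m³/s
Q = Σ qᵢ = 12.20 m³/s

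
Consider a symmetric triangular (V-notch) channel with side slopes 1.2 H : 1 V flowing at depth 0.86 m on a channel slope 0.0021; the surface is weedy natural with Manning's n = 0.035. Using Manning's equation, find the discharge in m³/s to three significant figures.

0.555 m³/s

A = z·y² = 1.2×0.86² = 0.8875 m²
P = 2y√(1+z²) = 2×0.86×√(1+1.2²) = 2.687 m
R = A/P = 0.8875/2.687 = 0.3303 m
Q = (1/n)·A·R^(2/3)·S^(1/2) = (1/0.035) × 0.8875 × 0.3303^(2/3) × 0.0021^(1/2) = 0.5553 m³/s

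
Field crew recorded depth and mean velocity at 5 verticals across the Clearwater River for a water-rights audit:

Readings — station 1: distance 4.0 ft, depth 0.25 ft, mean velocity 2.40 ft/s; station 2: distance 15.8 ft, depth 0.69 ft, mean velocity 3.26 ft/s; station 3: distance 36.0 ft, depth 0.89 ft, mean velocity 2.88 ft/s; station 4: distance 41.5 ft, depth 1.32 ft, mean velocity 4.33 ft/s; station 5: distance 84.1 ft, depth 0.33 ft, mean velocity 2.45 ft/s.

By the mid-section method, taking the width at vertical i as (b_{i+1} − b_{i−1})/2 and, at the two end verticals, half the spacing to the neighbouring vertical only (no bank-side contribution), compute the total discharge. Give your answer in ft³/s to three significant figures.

227 ft³/s

w_1 = (15.8 − 4.0)/2 = 5.9 ft; q_1 = 2.40 × 0.25 × 5.9 = 3.540 ft³/s
w_2 = (36.0 − 4.0)/2 = 16 ft; q_2 = 3.26 × 0.69 × 16 = 35.99 ft³/s
w_3 = (41.5 − 15.8)/2 = 12.85 ft; q_3 = 2.88 × 0.89 × 12.85 = 32.94 ft³/s
w_4 = (84.1 − 36.0)/2 = 24.05 ft; q_4 = 4.33 × 1.32 × 24.05 = 137.5 ft³/s
w_5 = (84.1 − 41.5)/2 = 21.3 ft; q_5 = 2.45 × 0.33 × 21.3 = 17.22 ft³/s
Q = Σ qᵢ = 227.1 ft³/s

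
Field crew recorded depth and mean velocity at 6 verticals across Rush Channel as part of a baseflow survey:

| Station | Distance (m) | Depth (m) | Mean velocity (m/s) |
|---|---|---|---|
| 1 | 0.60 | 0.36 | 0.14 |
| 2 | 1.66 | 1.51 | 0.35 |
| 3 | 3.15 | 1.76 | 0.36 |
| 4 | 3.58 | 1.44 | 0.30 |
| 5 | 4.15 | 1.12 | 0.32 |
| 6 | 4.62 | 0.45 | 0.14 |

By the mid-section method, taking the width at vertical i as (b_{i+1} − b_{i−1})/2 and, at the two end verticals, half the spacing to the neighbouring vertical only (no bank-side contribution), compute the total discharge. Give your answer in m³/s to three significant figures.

w_1 = (1.66 − 0.60)/2 = 0.53 m; q_1 = 0.14 × 0.36 × 0.53 = 0.02671 m³/s
w_2 = (3.15 − 0.60)/2 = 1.275 m; q_2 = 0.35 × 1.51 × 1.275 = 0.6738 m³/s
w_3 = (3.58 − 1.66)/2 = 0.96 m; q_3 = 0.36 × 1.76 × 0.96 = 0.6083 m³/s
w_4 = (4.15 − 3.15)/2 = 0.5 m; q_4 = 0.30 × 1.44 × 0.5 = 0.2160 m³/s
w_5 = (4.62 − 3.58)/2 = 0.52 m; q_5 = 0.32 × 1.12 × 0.52 = 0.1864 m³/s
w_6 = (4.62 − 4.15)/2 = 0.235 m; q_6 = 0.14 × 0.45 × 0.235 = 0.01481 m³/s
Q = Σ qᵢ = 1.726 m³/s

1.73 m³/s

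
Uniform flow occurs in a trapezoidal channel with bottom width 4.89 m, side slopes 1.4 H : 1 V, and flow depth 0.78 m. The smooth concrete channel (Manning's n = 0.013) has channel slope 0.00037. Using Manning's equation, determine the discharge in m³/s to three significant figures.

5.00 m³/s

A = (b + z·y)·y = (4.89 + 1.4×0.78)×0.78 = 4.666 m²
P = b + 2y√(1+z²) = 4.89 + 2×0.78×√(1+1.4²) = 7.574 m
R = A/P = 4.666/7.574 = 0.6161 m
Q = (1/n)·A·R^(2/3)·S^(1/2) = (1/0.013) × 4.666 × 0.6161^(2/3) × 0.00037^(1/2) = 4.999 m³/s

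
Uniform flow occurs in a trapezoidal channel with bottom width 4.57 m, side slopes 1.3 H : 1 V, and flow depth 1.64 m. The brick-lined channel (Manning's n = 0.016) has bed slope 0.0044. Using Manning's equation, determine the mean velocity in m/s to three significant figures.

4.43 m/s

A = (b + z·y)·y = (4.57 + 1.3×1.64)×1.64 = 10.99 m²
P = b + 2y√(1+z²) = 4.57 + 2×1.64×√(1+1.3²) = 9.950 m
R = A/P = 10.99/9.950 = 1.105 m
Q = (1/n)·A·R^(2/3)·S^(1/2) = (1/0.016) × 10.99 × 1.105^(2/3) × 0.0044^(1/2) = 48.69 m³/s
V = Q/A = 48.69/10.99 = 4.430 m/s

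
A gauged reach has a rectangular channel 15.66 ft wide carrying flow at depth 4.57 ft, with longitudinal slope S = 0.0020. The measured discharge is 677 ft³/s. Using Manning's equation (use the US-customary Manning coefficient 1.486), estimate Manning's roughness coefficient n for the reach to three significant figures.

0.0142

A = b·y = 15.66 × 4.57 = 71.57 ft²
P = b + 2y = 15.66 + 2×4.57 = 24.80 ft
R = A/P = 71.57/24.80 = 2.886 ft
n = (1.486/Q)·A·R^(2/3)·S^(1/2) = (1.486/677) × 71.57 × 2.027 × 0.04472 = 0.01424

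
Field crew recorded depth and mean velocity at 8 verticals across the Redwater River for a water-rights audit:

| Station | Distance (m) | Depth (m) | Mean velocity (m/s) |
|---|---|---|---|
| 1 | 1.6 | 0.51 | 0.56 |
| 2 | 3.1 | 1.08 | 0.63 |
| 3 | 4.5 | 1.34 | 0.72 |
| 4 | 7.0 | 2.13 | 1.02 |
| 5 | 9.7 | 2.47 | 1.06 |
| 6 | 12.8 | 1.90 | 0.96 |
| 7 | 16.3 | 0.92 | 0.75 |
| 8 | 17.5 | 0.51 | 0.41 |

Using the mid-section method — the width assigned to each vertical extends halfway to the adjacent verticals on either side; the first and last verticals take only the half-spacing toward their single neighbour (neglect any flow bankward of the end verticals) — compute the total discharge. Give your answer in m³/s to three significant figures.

24.1 m³/s

w_1 = (3.1 − 1.6)/2 = 0.75 m; q_1 = 0.56 × 0.51 × 0.75 = 0.2142 m³/s
w_2 = (4.5 − 1.6)/2 = 1.45 m; q_2 = 0.63 × 1.08 × 1.45 = 0.9866 m³/s
w_3 = (7.0 − 3.1)/2 = 1.95 m; q_3 = 0.72 × 1.34 × 1.95 = 1.881 m³/s
w_4 = (9.7 − 4.5)/2 = 2.6 m; q_4 = 1.02 × 2.13 × 2.6 = 5.649 m³/s
w_5 = (12.8 − 7.0)/2 = 2.9 m; q_5 = 1.06 × 2.47 × 2.9 = 7.593 m³/s
w_6 = (16.3 − 9.7)/2 = 3.3 m; q_6 = 0.96 × 1.90 × 3.3 = 6.019 m³/s
w_7 = (17.5 − 12.8)/2 = 2.35 m; q_7 = 0.75 × 0.92 × 2.35 = 1.622 m³/s
w_8 = (17.5 − 16.3)/2 = 0.6 m; q_8 = 0.41 × 0.51 × 0.6 = 0.1255 m³/s
Q = Σ qᵢ = 24.09 m³/s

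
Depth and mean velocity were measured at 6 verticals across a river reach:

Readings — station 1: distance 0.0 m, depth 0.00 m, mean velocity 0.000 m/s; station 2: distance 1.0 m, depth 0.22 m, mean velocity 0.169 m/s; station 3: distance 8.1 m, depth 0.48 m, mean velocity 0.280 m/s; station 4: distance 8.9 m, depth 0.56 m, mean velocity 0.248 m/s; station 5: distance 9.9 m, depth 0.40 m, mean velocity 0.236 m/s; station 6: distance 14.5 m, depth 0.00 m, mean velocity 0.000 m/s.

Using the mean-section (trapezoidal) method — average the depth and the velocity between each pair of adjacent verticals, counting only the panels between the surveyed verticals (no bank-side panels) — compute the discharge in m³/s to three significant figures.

Panel 1-2: Δb = 1 m, d̄ = (0.00+0.22)/2 = 0.11, v̄ = (0.000+0.169)/2 = 0.0845 → q = 1×0.11×0.0845 = 0.009295 m³/s
Panel 2-3: Δb = 7.1 m, d̄ = (0.22+0.48)/2 = 0.35, v̄ = (0.169+0.280)/2 = 0.2245 → q = 7.1×0.35×0.2245 = 0.5579 m³/s
Panel 3-4: Δb = 0.8 m, d̄ = (0.48+0.56)/2 = 0.52, v̄ = (0.280+0.248)/2 = 0.264 → q = 0.8×0.52×0.264 = 0.1098 m³/s
Panel 4-5: Δb = 1 m, d̄ = (0.56+0.40)/2 = 0.48, v̄ = (0.248+0.236)/2 = 0.242 → q = 1×0.48×0.242 = 0.1162 m³/s
Panel 5-6: Δb = 4.6 m, d̄ = (0.40+0.00)/2 = 0.2, v̄ = (0.236+0.000)/2 = 0.118 → q = 4.6×0.2×0.118 = 0.1086 m³/s
Q = Σ q = 0.9017 m³/s

0.902 m³/s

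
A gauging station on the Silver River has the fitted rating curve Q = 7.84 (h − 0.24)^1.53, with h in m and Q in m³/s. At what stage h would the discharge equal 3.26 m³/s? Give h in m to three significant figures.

h − h₀ = (Q/C)^(1/b) = (3.26/7.84)^(1/1.53) = 0.5635 m
h = 0.24 + 0.5635 = 0.8035 m

0.804 m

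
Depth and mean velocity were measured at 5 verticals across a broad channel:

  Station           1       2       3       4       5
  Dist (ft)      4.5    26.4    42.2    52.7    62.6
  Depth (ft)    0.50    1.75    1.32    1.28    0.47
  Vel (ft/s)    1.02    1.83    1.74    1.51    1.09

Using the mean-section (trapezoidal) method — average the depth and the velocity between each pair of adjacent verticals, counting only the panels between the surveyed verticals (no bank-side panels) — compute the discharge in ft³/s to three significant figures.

112 ft³/s

Panel 1-2: Δb = 21.9 ft, d̄ = (0.50+1.75)/2 = 1.125, v̄ = (1.02+1.83)/2 = 1.425 → q = 21.9×1.125×1.425 = 35.11 ft³/s
Panel 2-3: Δb = 15.8 ft, d̄ = (1.75+1.32)/2 = 1.535, v̄ = (1.83+1.74)/2 = 1.785 → q = 15.8×1.535×1.785 = 43.29 ft³/s
Panel 3-4: Δb = 10.5 ft, d̄ = (1.32+1.28)/2 = 1.3, v̄ = (1.74+1.51)/2 = 1.625 → q = 10.5×1.3×1.625 = 22.18 ft³/s
Panel 4-5: Δb = 9.9 ft, d̄ = (1.28+0.47)/2 = 0.875, v̄ = (1.51+1.09)/2 = 1.3 → q = 9.9×0.875×1.3 = 11.26 ft³/s
Q = Σ q = 111.8 ft³/s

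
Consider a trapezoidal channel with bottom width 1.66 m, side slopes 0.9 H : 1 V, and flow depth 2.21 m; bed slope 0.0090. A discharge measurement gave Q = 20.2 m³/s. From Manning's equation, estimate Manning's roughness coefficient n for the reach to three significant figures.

A = (b + z·y)·y = (1.66 + 0.9×2.21)×2.21 = 8.064 m²
P = b + 2y√(1+z²) = 1.66 + 2×2.21×√(1+0.9²) = 7.607 m
R = A/P = 8.064/7.607 = 1.060 m
n = (1/Q)·A·R^(2/3)·S^(1/2) = (1/20.2) × 8.064 × 1.040 × 0.09487 = 0.03938

0.0394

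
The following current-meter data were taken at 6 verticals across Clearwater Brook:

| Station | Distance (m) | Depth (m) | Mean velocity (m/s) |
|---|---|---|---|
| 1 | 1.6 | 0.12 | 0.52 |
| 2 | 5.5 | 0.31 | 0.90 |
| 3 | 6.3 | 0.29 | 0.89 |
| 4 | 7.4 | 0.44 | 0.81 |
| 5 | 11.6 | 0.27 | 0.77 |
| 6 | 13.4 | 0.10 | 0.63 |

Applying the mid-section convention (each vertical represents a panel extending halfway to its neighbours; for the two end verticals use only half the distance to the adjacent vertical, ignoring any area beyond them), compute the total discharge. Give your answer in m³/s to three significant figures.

w_1 = (5.5 − 1.6)/2 = 1.95 m; q_1 = 0.52 × 0.12 × 1.95 = 0.1217 m³/s
w_2 = (6.3 − 1.6)/2 = 2.35 m; q_2 = 0.90 × 0.31 × 2.35 = 0.6557 m³/s
w_3 = (7.4 − 5.5)/2 = 0.95 m; q_3 = 0.89 × 0.29 × 0.95 = 0.2452 m³/s
w_4 = (11.6 − 6.3)/2 = 2.65 m; q_4 = 0.81 × 0.44 × 2.65 = 0.9445 m³/s
w_5 = (13.4 − 7.4)/2 = 3 m; q_5 = 0.77 × 0.27 × 3 = 0.6237 m³/s
w_6 = (13.4 − 11.6)/2 = 0.9 m; q_6 = 0.63 × 0.10 × 0.9 = 0.05670 m³/s
Q = Σ qᵢ = 2.647 m³/s

2.65 m³/s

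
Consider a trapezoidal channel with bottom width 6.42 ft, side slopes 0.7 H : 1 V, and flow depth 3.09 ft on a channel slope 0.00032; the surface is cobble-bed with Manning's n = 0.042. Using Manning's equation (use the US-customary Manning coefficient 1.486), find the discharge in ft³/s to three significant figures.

25.7 ft³/s

A = (b + z·y)·y = (6.42 + 0.7×3.09)×3.09 = 26.52 ft²
P = b + 2y√(1+z²) = 6.42 + 2×3.09×√(1+0.7²) = 13.96 ft
R = A/P = 26.52/13.96 = 1.899 ft
Q = (1.486/n)·A·R^(2/3)·S^(1/2) = (1.486/0.042) × 26.52 × 1.899^(2/3) × 0.00032^(1/2) = 25.74 ft³/s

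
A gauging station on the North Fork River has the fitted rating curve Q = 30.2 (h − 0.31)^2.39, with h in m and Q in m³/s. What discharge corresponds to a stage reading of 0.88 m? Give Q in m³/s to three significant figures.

7.88 m³/s

Q = 30.2 × (0.88 − 0.31)^2.39 = 30.2 × 0.57^2.39 = 7.880 m³/s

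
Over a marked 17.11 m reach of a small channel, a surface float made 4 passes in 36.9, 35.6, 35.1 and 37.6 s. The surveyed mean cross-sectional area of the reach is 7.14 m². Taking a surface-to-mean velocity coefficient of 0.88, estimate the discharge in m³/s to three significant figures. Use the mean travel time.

2.96 m³/s

t̄ = (36.9 + 35.6 + 35.1 + 37.6) / 4 = 36.3 s
v_surface = L / t̄ = 17.11 / 36.3 = 0.4713 m/s
v_mean = 0.88 × 0.4713 = 0.4148 m/s
Q = A × v_mean = 7.14 × 0.4148 = 2.962 m³/s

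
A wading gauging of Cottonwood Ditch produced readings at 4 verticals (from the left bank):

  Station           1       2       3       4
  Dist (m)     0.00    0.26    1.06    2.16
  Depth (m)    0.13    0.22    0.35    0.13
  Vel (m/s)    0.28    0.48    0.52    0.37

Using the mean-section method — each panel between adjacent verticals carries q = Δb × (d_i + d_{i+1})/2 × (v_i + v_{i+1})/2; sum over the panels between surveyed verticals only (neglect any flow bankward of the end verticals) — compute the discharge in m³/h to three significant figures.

896 m³/h

Panel 1-2: Δb = 0.26 m, d̄ = (0.13+0.22)/2 = 0.175, v̄ = (0.28+0.48)/2 = 0.38 → q = 0.26×0.175×0.38 = 0.01729 m³/s
Panel 2-3: Δb = 0.8 m, d̄ = (0.22+0.35)/2 = 0.285, v̄ = (0.48+0.52)/2 = 0.5 → q = 0.8×0.285×0.5 = 0.1140 m³/s
Panel 3-4: Δb = 1.1 m, d̄ = (0.35+0.13)/2 = 0.24, v̄ = (0.52+0.37)/2 = 0.445 → q = 1.1×0.24×0.445 = 0.1175 m³/s
Q = Σ q = 0.2488 m³/s
= 0.2488 × 3600 = 895.6 m³/h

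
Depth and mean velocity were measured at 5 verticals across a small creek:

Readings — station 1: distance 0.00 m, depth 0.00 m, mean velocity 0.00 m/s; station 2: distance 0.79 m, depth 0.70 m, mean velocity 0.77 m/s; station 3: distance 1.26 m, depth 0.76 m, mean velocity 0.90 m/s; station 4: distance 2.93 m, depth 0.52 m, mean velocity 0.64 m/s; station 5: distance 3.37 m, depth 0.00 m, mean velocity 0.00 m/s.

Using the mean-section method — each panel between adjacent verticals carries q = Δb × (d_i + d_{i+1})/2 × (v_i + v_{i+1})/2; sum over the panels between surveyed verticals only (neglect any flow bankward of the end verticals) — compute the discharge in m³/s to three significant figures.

1.25 m³/s

Panel 1-2: Δb = 0.79 m, d̄ = (0.00+0.70)/2 = 0.35, v̄ = (0.00+0.77)/2 = 0.385 → q = 0.79×0.35×0.385 = 0.1065 m³/s
Panel 2-3: Δb = 0.47 m, d̄ = (0.70+0.76)/2 = 0.73, v̄ = (0.77+0.90)/2 = 0.835 → q = 0.47×0.73×0.835 = 0.2865 m³/s
Panel 3-4: Δb = 1.67 m, d̄ = (0.76+0.52)/2 = 0.64, v̄ = (0.90+0.64)/2 = 0.77 → q = 1.67×0.64×0.77 = 0.8230 m³/s
Panel 4-5: Δb = 0.44 m, d̄ = (0.52+0.00)/2 = 0.26, v̄ = (0.64+0.00)/2 = 0.32 → q = 0.44×0.26×0.32 = 0.03661 m³/s
Q = Σ q = 1.253 m³/s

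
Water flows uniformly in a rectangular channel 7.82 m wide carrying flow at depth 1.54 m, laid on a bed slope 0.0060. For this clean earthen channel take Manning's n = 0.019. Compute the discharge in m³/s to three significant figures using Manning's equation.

52.5 m³/s

A = b·y = 7.82 × 1.54 = 12.04 m²
P = b + 2y = 7.82 + 2×1.54 = 10.90 m
R = A/P = 12.04/10.90 = 1.105 m
Q = (1/n)·A·R^(2/3)·S^(1/2) = (1/0.019) × 12.04 × 1.105^(2/3) × 0.0060^(1/2) = 52.47 m³/s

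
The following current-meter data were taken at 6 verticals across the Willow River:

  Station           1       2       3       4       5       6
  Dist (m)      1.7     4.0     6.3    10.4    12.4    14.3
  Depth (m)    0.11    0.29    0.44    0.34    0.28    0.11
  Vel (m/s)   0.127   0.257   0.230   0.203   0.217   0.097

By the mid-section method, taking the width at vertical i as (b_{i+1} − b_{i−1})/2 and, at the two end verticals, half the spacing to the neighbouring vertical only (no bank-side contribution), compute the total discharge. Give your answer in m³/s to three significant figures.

0.850 m³/s

w_1 = (4.0 − 1.7)/2 = 1.15 m; q_1 = 0.127 × 0.11 × 1.15 = 0.01607 m³/s
w_2 = (6.3 − 1.7)/2 = 2.3 m; q_2 = 0.257 × 0.29 × 2.3 = 0.1714 m³/s
w_3 = (10.4 − 4.0)/2 = 3.2 m; q_3 = 0.230 × 0.44 × 3.2 = 0.3238 m³/s
w_4 = (12.4 − 6.3)/2 = 3.05 m; q_4 = 0.203 × 0.34 × 3.05 = 0.2105 m³/s
w_5 = (14.3 − 10.4)/2 = 1.95 m; q_5 = 0.217 × 0.28 × 1.95 = 0.1185 m³/s
w_6 = (14.3 − 12.4)/2 = 0.95 m; q_6 = 0.097 × 0.11 × 0.95 = 0.01014 m³/s
Q = Σ qᵢ = 0.8505 m³/s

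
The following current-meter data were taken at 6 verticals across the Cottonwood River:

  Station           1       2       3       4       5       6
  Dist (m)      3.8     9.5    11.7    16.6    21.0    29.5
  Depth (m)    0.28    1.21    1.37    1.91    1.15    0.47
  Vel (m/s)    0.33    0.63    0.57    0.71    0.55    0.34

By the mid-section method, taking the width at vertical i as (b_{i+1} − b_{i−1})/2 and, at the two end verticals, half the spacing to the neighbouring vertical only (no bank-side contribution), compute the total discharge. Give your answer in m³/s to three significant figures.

17.1 m³/s

w_1 = (9.5 − 3.8)/2 = 2.85 m; q_1 = 0.33 × 0.28 × 2.85 = 0.2633 m³/s
w_2 = (11.7 − 3.8)/2 = 3.95 m; q_2 = 0.63 × 1.21 × 3.95 = 3.011 m³/s
w_3 = (16.6 − 9.5)/2 = 3.55 m; q_3 = 0.57 × 1.37 × 3.55 = 2.772 m³/s
w_4 = (21.0 − 11.7)/2 = 4.65 m; q_4 = 0.71 × 1.91 × 4.65 = 6.306 m³/s
w_5 = (29.5 − 16.6)/2 = 6.45 m; q_5 = 0.55 × 1.15 × 6.45 = 4.080 m³/s
w_6 = (29.5 − 21.0)/2 = 4.25 m; q_6 = 0.34 × 0.47 × 4.25 = 0.6792 m³/s
Q = Σ qᵢ = 17.11 m³/s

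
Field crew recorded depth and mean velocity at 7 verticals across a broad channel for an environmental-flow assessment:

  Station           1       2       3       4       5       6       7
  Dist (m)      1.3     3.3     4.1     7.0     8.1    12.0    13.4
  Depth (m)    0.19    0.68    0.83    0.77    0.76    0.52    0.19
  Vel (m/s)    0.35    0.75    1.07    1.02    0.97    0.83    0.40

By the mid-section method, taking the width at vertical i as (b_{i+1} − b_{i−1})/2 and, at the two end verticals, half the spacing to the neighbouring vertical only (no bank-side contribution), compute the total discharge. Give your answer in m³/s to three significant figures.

7.03 m³/s

w_1 = (3.3 − 1.3)/2 = 1 m; q_1 = 0.35 × 0.19 × 1 = 0.06650 m³/s
w_2 = (4.1 − 1.3)/2 = 1.4 m; q_2 = 0.75 × 0.68 × 1.4 = 0.7140 m³/s
w_3 = (7.0 − 3.3)/2 = 1.85 m; q_3 = 1.07 × 0.83 × 1.85 = 1.643 m³/s
w_4 = (8.1 − 4.1)/2 = 2 m; q_4 = 1.02 × 0.77 × 2 = 1.571 m³/s
w_5 = (12.0 − 7.0)/2 = 2.5 m; q_5 = 0.97 × 0.76 × 2.5 = 1.843 m³/s
w_6 = (13.4 − 8.1)/2 = 2.65 m; q_6 = 0.83 × 0.52 × 2.65 = 1.144 m³/s
w_7 = (13.4 − 12.0)/2 = 0.7 m; q_7 = 0.40 × 0.19 × 0.7 = 0.05320 m³/s
Q = Σ qᵢ = 7.034 m³/s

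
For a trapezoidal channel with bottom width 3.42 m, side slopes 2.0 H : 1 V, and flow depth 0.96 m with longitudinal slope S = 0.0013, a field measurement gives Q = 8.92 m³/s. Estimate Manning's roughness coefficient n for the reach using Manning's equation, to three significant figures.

A = (b + z·y)·y = (3.42 + 2.0×0.96)×0.96 = 5.126 m²
P = b + 2y√(1+z²) = 3.42 + 2×0.96×√(1+2.0²) = 7.713 m
R = A/P = 5.126/7.713 = 0.6646 m
n = (1/Q)·A·R^(2/3)·S^(1/2) = (1/8.92) × 5.126 × 0.7616 × 0.03606 = 0.01578

0.0158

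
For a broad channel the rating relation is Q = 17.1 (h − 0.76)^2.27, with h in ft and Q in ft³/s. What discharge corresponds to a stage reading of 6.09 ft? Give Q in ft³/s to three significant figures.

Q = 17.1 × (6.09 − 0.76)^2.27 = 17.1 × 5.33^2.27 = 763.3 ft³/s

763 ft³/s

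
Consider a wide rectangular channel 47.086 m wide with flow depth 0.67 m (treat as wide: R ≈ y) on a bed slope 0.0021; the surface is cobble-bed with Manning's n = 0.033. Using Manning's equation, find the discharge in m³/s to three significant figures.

33.5 m³/s

A = b·y = 47.086 × 0.67 = 31.55 m²
Wide channel: R ≈ y = 0.67 m
Q = (1/n)·A·R^(2/3)·S^(1/2) = (1/0.033) × 31.55 × 0.6700^(2/3) × 0.0021^(1/2) = 33.54 m³/s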